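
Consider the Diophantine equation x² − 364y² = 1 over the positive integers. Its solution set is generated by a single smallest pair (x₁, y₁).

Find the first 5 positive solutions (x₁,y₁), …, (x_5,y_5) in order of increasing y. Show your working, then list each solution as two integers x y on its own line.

4954951 259710
49103078824801 2573700648420
486606699052048124551 25505121203178395130
4822224700149240710505379201 252753251621617410554928840
47787774200457874208819626306623751 2504759953751544114971907242978550

√364 = [19; 12,1,2,3,1,8,1,3,2,1,12,38, …], period ℓ=12 (even) → k=11
a_0=19:  p_0=19·1+0=19,  q_0=19·0+1=1
a_1=12:  p_1=12·19+1=229,  q_1=12·1+0=12
…
a_10=1:  p_10=1·270499+119872=390371,  q_10=1·14178+6283=20461
a_11=12:  p_11=12·390371+270499=4954951,  q_11=12·20461+14178=259710
fundamental: x₁=4954951, y₁=259710  (since 24551539412401 − 364·67449284100 = 1)
(x_2, y_2) = (4954951·4954951 + 364·259710·259710, 4954951·259710 + 259710·4954951) = (49103078824801, 2573700648420)
(x_3, y_3) = (4954951·49103078824801 + 364·259710·2573700648420, 4954951·2573700648420 + 259710·49103078824801) = (486606699052048124551, 25505121203178395130)
(x_4, y_4) = (4954951·486606699052048124551 + 364·259710·25505121203178395130, 4954951·25505121203178395130 + 259710·486606699052048124551) = (4822224700149240710505379201, 252753251621617410554928840)
(x_5, y_5) = (4954951·4822224700149240710505379201 + 364·259710·252753251621617410554928840, 4954951·252753251621617410554928840 + 259710·4822224700149240710505379201) = (47787774200457874208819626306623751, 2504759953751544114971907242978550)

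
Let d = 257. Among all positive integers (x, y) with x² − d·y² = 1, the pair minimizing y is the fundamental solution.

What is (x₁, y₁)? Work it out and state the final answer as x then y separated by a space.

513 32

d=257: √d = [16; 32] (ℓ=1, odd), read p_1/q_1
a_0=16:  p_0=16·1+0=16,  q_0=16·0+1=1
a_1=32:  p_1=32·16+1=513,  q_1=32·1+0=32
(x₁, y₁) = (513, 32);  513² − 257·32² = 1 ✓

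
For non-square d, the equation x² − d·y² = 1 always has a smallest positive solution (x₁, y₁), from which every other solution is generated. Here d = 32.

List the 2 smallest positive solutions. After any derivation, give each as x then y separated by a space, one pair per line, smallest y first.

17 3
577 102

√32 → a₀=5, period (1,1,1,10); ℓ=4 even so k=3
k=0  a_k=5  p_k/q_k = 5/1
k=1  a_k=1  p_k/q_k = 6/1
k=2  a_k=1  p_k/q_k = 11/2
k=3  a_k=1  p_k/q_k = 17/3
(x₁, y₁) = (17, 3);  17² − 32·3² = 1 ✓
n=2: (17,3)∘(17,3) = (17·17+32·3·3, 17·3+3·17) = (577,102)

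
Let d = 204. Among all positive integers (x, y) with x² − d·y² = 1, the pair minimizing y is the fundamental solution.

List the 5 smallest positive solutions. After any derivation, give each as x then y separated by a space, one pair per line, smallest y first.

√204 → a₀=14, period (3,1,1,6,1,1,3,28); ℓ=8 even so k=7
a_0=14:  p_0=14·1+0=14,  q_0=14·0+1=1
…
a_2=1:  p_2=1·43+14=57,  q_2=1·3+1=4
…
a_4=6:  p_4=6·100+57=657,  q_4=6·7+4=46
a_5=1:  p_5=1·657+100=757,  q_5=1·46+7=53
a_6=1:  p_6=1·757+657=1414,  q_6=1·53+46=99
a_7=3:  p_7=3·1414+757=4999,  q_7=3·99+53=350
(x₁, y₁) = (4999, 350);  4999² − 204·350² = 1 ✓
(4999+350√204)^2 = 49980001 + 3499300√204
(4999+350√204)^3 = 499700044999 + 34986001050√204
(4999+350√204)^4 = 4996000999920001 + 349790034998600√204
(4999+350√204)^5 = 49950017497500124999 + 3497200734930001750√204

4999 350
49980001 3499300
499700044999 34986001050
4996000999920001 349790034998600
49950017497500124999 3497200734930001750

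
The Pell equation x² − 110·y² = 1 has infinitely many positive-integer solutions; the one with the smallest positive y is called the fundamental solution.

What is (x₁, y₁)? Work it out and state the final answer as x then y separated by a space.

21 2

√110 = [10; 2,20, …], period ℓ=2 (even) → k=1
i=0: a=10 ⇒ p=10, q=1
i=1: a=2 ⇒ p=21, q=2
→ (21, 2).  Check: 21²=441, 110·2²=440, difference 1.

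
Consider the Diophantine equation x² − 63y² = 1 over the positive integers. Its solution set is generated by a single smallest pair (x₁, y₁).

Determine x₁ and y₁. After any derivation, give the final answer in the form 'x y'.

√63 = [7; 1,14, …], period ℓ=2 (even) → k=1
k=0  a_k=7  p_k/q_k = 7/1
k=1  a_k=1  p_k/q_k = 8/1
(x₁, y₁) = (8, 1);  8² − 63·1² = 1 ✓

8 1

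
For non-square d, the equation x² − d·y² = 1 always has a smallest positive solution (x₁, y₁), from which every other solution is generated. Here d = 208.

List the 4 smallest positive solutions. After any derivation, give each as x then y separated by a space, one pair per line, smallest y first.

[14; 2,2,1,2,2,28] for √208; ℓ=6 ⇒ convergent index 5
k=0  a_k=14  p_k/q_k = 14/1
…
k=3  a_k=1  p_k/q_k = 101/7
k=4  a_k=2  p_k/q_k = 274/19
k=5  a_k=2  p_k/q_k = 649/45
(x₁, y₁) = (649, 45);  649² − 208·45² = 1 ✓
n=2: (649,45)∘(649,45) = (649·649+208·45·45, 649·45+45·649) = (842401,58410)
n=3: (842401,58410)∘(649,45) = (649·842401+208·45·58410, 649·58410+45·842401) = (1093435849,75816135)
n=4: (1093435849,75816135)∘(649,45) = (649·1093435849+208·45·75816135, 649·75816135+45·1093435849) = (1419278889601,98409284820)

649 45
842401 58410
1093435849 75816135
1419278889601 98409284820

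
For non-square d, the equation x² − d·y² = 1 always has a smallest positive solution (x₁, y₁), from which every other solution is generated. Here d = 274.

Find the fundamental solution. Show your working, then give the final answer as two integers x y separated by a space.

3959299 239190

√274 = [16; 1,1,4,4,1,1,32, …], period ℓ=7 (odd) → k=13
i=0: a=16 ⇒ p=16, q=1
i=1: a=1 ⇒ p=17, q=1
i=2: a=1 ⇒ p=33, q=2
i=3: a=4 ⇒ p=149, q=9
i=4: a=4 ⇒ p=629, q=38
…
i=6: a=1 ⇒ p=1407, q=85
i=7: a=32 ⇒ p=45802, q=2767
…
i=9: a=1 ⇒ p=93011, q=5619
i=10: a=4 ⇒ p=419253, q=25328
i=11: a=4 ⇒ p=1770023, q=106931
i=12: a=1 ⇒ p=2189276, q=132259
i=13: a=1 ⇒ p=3959299, q=239190
→ (3959299, 239190).  Check: 3959299²=15676048571401, 274·239190²=15676048571400, difference 1.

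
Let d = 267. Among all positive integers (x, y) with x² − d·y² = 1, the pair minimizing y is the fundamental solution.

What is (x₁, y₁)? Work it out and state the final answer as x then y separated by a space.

2402 147

√267 = [16; 2,1,15,1,2,32, …], period ℓ=6 (even) → k=5
step 0: (16, 1)  from 16·(1,0) + (0,1)
step 1: (33, 2)  from 2·(16,1) + (1,0)
…
step 4: (817, 50)  from 1·(768,47) + (49,3)
step 5: (2402, 147)  from 2·(817,50) + (768,47)
→ (2402, 147).  Check: 2402²=5769604, 267·147²=5769603, difference 1.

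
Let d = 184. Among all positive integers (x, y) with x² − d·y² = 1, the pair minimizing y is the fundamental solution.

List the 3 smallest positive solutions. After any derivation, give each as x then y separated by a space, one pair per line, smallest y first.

√184 → a₀=13, period (1,1,3,2,1,2,1,2,3,1,1,26); ℓ=12 even so k=11
i=0: a=13 ⇒ p=13, q=1
…
i=3: a=3 ⇒ p=95, q=7
i=4: a=2 ⇒ p=217, q=16
i=5: a=1 ⇒ p=312, q=23
i=6: a=2 ⇒ p=841, q=62
i=7: a=1 ⇒ p=1153, q=85
i=8: a=2 ⇒ p=3147, q=232
i=9: a=3 ⇒ p=10594, q=781
i=10: a=1 ⇒ p=13741, q=1013
i=11: a=1 ⇒ p=24335, q=1794
(x₁, y₁) = (24335, 1794);  24335² − 184·1794² = 1 ✓
(x_2, y_2) = (24335·24335 + 184·1794·1794, 24335·1794 + 1794·24335) = (1184384449, 87313980)
(x_3, y_3) = (24335·1184384449 + 184·1794·87313980, 24335·87313980 + 1794·1184384449) = (57643991108495, 4249571404806)

24335 1794
1184384449 87313980
57643991108495 4249571404806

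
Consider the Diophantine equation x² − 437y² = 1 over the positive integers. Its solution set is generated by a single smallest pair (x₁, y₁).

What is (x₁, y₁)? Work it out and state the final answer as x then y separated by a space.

4599 220

√437 = [20; 1,9,2,9,1,40, …], period ℓ=6 (even) → k=5
a_0=20:  p_0=20·1+0=20,  q_0=20·0+1=1
a_1=1:  p_1=1·20+1=21,  q_1=1·1+0=1
a_2=9:  p_2=9·21+20=209,  q_2=9·1+1=10
…
a_4=9:  p_4=9·439+209=4160,  q_4=9·21+10=199
a_5=1:  p_5=1·4160+439=4599,  q_5=1·199+21=220
fundamental: x₁=4599, y₁=220  (since 21150801 − 437·48400 = 1)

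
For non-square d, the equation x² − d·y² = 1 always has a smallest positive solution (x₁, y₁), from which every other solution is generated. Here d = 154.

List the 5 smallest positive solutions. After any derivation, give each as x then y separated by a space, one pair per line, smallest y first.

21295 1716
906954049 73084440
38627172925615 3112666297884
1645131293994988801 132568457553795120
70066141772619400108975 5646090604103467862916

d=154: √d = [12; 2,2,3,1,2,1,3,2,2,24] (ℓ=10, even), read p_9/q_9
a_0=12:  p_0=12·1+0=12,  q_0=12·0+1=1
a_1=2:  p_1=2·12+1=25,  q_1=2·1+0=2
…
a_6=1:  p_6=1·757+273=1030,  q_6=1·61+22=83
…
a_8=2:  p_8=2·3847+1030=8724,  q_8=2·310+83=703
a_9=2:  p_9=2·8724+3847=21295,  q_9=2·703+310=1716
(x₁, y₁) = (21295, 1716);  21295² − 154·1716² = 1 ✓
n=2: (21295,1716)∘(21295,1716) = (21295·21295+154·1716·1716, 21295·1716+1716·21295) = (906954049,73084440)
n=3: (906954049,73084440)∘(21295,1716) = (21295·906954049+154·1716·73084440, 21295·73084440+1716·906954049) = (38627172925615,3112666297884)
n=4: (38627172925615,3112666297884)∘(21295,1716) = (21295·38627172925615+154·1716·3112666297884, 21295·3112666297884+1716·38627172925615) = (1645131293994988801,132568457553795120)
n=5: (1645131293994988801,132568457553795120)∘(21295,1716) = (21295·1645131293994988801+154·1716·132568457553795120, 21295·132568457553795120+1716·1645131293994988801) = (70066141772619400108975,5646090604103467862916)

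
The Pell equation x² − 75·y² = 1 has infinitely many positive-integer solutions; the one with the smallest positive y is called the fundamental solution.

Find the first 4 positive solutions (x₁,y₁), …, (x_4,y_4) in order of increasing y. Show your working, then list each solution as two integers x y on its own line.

d=75: √d = [8; 1,1,1,16] (ℓ=4, even), read p_3/q_3
k=0  a_k=8  p_k/q_k = 8/1
k=1  a_k=1  p_k/q_k = 9/1
k=2  a_k=1  p_k/q_k = 17/2
k=3  a_k=1  p_k/q_k = 26/3
(x₁, y₁) = (26, 3);  26² − 75·3² = 1 ✓
k=2:  x_2 = 26·26+75·3·3 = 1351,  y_2 = 26·3+3·26 = 156
k=3:  x_3 = 26·1351+75·3·156 = 70226,  y_3 = 26·156+3·1351 = 8109
k=4:  x_4 = 26·70226+75·3·8109 = 3650401,  y_4 = 26·8109+3·70226 = 421512

26 3
1351 156
70226 8109
3650401 421512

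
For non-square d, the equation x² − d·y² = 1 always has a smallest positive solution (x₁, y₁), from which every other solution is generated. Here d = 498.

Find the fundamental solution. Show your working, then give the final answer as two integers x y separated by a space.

179777 8056

[22; 3,6,22,6,3,44] for √498; ℓ=6 ⇒ convergent index 5
step 0: (22, 1)  from 22·(1,0) + (0,1)
step 1: (67, 3)  from 3·(22,1) + (1,0)
…
step 4: (56794, 2545)  from 6·(9395,421) + (424,19)
step 5: (179777, 8056)  from 3·(56794,2545) + (9395,421)
(x₁, y₁) = (179777, 8056);  179777² − 498·8056² = 1 ✓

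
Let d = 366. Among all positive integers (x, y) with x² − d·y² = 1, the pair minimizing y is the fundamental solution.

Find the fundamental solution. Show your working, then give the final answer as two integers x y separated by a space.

√366 = [19; 7,1,1,1,2,12,2,1,1,1,7,38, …], period ℓ=12 (even) → k=11
i=0: a=19 ⇒ p=19, q=1
i=1: a=7 ⇒ p=134, q=7
i=2: a=1 ⇒ p=153, q=8
…
i=7: a=2 ⇒ p=30055, q=1571
…
i=10: a=1 ⇒ p=119053, q=6223
i=11: a=7 ⇒ p=907925, q=47458
→ (907925, 47458).  Check: 907925²=824327805625, 366·47458²=824327805624, difference 1.

907925 47458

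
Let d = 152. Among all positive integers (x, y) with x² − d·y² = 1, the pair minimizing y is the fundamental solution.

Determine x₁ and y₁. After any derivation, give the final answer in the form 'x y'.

[12; 3,24] for √152; ℓ=2 ⇒ convergent index 1
a_0=12:  p_0=12·1+0=12,  q_0=12·0+1=1
a_1=3:  p_1=3·12+1=37,  q_1=3·1+0=3
(x₁, y₁) = (37, 3);  37² − 152·3² = 1 ✓

37 3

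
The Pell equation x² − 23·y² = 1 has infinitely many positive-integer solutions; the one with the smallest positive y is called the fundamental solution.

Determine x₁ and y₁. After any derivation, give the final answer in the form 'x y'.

24 5

√23 = [4; 1,3,1,8, …], period ℓ=4 (even) → k=3
i=0: a=4 ⇒ p=4, q=1
i=1: a=1 ⇒ p=5, q=1
i=2: a=3 ⇒ p=19, q=4
i=3: a=1 ⇒ p=24, q=5
(x₁, y₁) = (24, 5);  24² − 23·5² = 1 ✓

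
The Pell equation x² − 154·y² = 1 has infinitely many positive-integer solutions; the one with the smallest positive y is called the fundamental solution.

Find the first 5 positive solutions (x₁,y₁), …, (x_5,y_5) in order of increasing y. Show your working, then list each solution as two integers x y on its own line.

21295 1716
906954049 73084440
38627172925615 3112666297884
1645131293994988801 132568457553795120
70066141772619400108975 5646090604103467862916

[12; 2,2,3,1,2,1,3,2,2,24] for √154; ℓ=10 ⇒ convergent index 9
i=0: a=12 ⇒ p=12, q=1
…
i=3: a=3 ⇒ p=211, q=17
…
i=8: a=2 ⇒ p=8724, q=703
i=9: a=2 ⇒ p=21295, q=1716
→ (21295, 1716).  Check: 21295²=453477025, 154·1716²=453477024, difference 1.
(21295+1716√154)^2 = 906954049 + 73084440√154
(21295+1716√154)^3 = 38627172925615 + 3112666297884√154
(21295+1716√154)^4 = 1645131293994988801 + 132568457553795120√154
(21295+1716√154)^5 = 70066141772619400108975 + 5646090604103467862916√154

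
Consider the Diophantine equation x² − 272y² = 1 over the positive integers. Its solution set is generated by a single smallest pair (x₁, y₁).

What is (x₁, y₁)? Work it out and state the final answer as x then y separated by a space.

33 2

√272 = [16; 2,32, …], period ℓ=2 (even) → k=1
step 0: (16, 1)  from 16·(1,0) + (0,1)
step 1: (33, 2)  from 2·(16,1) + (1,0)
→ (33, 2).  Check: 33²=1089, 272·2²=1088, difference 1.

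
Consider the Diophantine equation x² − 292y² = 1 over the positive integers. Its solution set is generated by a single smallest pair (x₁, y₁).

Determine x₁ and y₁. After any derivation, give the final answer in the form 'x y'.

√292 = [17; 11,2,1,3,8,3,1,2,11,34, …], period ℓ=10 (even) → k=9
k=0  a_k=17  p_k/q_k = 17/1
…
k=2  a_k=2  p_k/q_k = 393/23
k=3  a_k=1  p_k/q_k = 581/34
…
k=5  a_k=8  p_k/q_k = 17669/1034
…
k=7  a_k=1  p_k/q_k = 72812/4261
k=8  a_k=2  p_k/q_k = 200767/11749
k=9  a_k=11  p_k/q_k = 2281249/133500
fundamental: x₁=2281249, y₁=133500  (since 5204097000001 − 292·17822250000 = 1)

2281249 133500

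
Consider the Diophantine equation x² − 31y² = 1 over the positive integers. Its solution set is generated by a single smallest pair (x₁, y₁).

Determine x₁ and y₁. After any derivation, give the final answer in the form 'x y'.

√31 = [5; 1,1,3,5,3,1,1,10, …], period ℓ=8 (even) → k=7
a_0=5:  p_0=5·1+0=5,  q_0=5·0+1=1
…
a_5=3:  p_5=3·206+39=657,  q_5=3·37+7=118
a_6=1:  p_6=1·657+206=863,  q_6=1·118+37=155
a_7=1:  p_7=1·863+657=1520,  q_7=1·155+118=273
→ (1520, 273).  Check: 1520²=2310400, 31·273²=2310399, difference 1.

1520 273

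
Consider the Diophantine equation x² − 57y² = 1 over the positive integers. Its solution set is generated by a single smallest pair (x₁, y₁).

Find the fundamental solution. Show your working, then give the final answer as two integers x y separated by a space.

151 20

√57 → a₀=7, period (1,1,4,1,1,14); ℓ=6 even so k=5
a_0=7:  p_0=7·1+0=7,  q_0=7·0+1=1
…
a_4=1:  p_4=1·68+15=83,  q_4=1·9+2=11
a_5=1:  p_5=1·83+68=151,  q_5=1·11+9=20
(x₁, y₁) = (151, 20);  151² − 57·20² = 1 ✓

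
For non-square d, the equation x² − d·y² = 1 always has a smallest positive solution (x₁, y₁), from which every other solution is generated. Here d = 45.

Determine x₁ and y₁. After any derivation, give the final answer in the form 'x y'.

161 24

√45 → a₀=6, period (1,2,2,2,1,12); ℓ=6 even so k=5
i=0: a=6 ⇒ p=6, q=1
i=1: a=1 ⇒ p=7, q=1
i=2: a=2 ⇒ p=20, q=3
i=3: a=2 ⇒ p=47, q=7
i=4: a=2 ⇒ p=114, q=17
i=5: a=1 ⇒ p=161, q=24
fundamental: x₁=161, y₁=24  (since 25921 − 45·576 = 1)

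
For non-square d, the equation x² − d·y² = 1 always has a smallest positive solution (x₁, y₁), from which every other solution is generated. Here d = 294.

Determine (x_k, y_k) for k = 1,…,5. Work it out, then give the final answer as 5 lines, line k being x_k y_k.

4801 280
46099201 2688560
442644523201 25815552840
4250272665676801 247880935681120
40811117693184120001 2380152718594561400

√294 = [17; 6,1,4,1,6,34, …], period ℓ=6 (even) → k=5
i=0: a=17 ⇒ p=17, q=1
…
i=3: a=4 ⇒ p=583, q=34
i=4: a=1 ⇒ p=703, q=41
i=5: a=6 ⇒ p=4801, q=280
→ (4801, 280).  Check: 4801²=23049601, 294·280²=23049600, difference 1.
n=2: (4801,280)∘(4801,280) = (4801·4801+294·280·280, 4801·280+280·4801) = (46099201,2688560)
n=3: (46099201,2688560)∘(4801,280) = (4801·46099201+294·280·2688560, 4801·2688560+280·46099201) = (442644523201,25815552840)
n=4: (442644523201,25815552840)∘(4801,280) = (4801·442644523201+294·280·25815552840, 4801·25815552840+280·442644523201) = (4250272665676801,247880935681120)
n=5: (4250272665676801,247880935681120)∘(4801,280) = (4801·4250272665676801+294·280·247880935681120, 4801·247880935681120+280·4250272665676801) = (40811117693184120001,2380152718594561400)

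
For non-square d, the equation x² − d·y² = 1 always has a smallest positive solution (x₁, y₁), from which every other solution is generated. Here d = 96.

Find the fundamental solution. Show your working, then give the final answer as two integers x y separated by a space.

49 5

d=96: √d = [9; 1,3,1,18] (ℓ=4, even), read p_3/q_3
i=0: a=9 ⇒ p=9, q=1
…
i=2: a=3 ⇒ p=39, q=4
i=3: a=1 ⇒ p=49, q=5
→ (49, 5).  Check: 49²=2401, 96·5²=2400, difference 1.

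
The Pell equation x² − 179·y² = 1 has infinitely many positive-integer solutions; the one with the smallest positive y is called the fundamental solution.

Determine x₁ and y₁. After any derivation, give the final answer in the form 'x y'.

√179 → a₀=13, period (2,1,1,1,3,…,1,2,26); ℓ=14 even so k=13
a_0=13:  p_0=13·1+0=13,  q_0=13·0+1=1
a_1=2:  p_1=2·13+1=27,  q_1=2·1+0=2
a_2=1:  p_2=1·27+13=40,  q_2=1·2+1=3
…
a_4=1:  p_4=1·67+40=107,  q_4=1·5+3=8
a_5=3:  p_5=3·107+67=388,  q_5=3·8+5=29
a_6=5:  p_6=5·388+107=2047,  q_6=5·29+8=153
a_7=13:  p_7=13·2047+388=26999,  q_7=13·153+29=2018
…
a_9=3:  p_9=3·137042+26999=438125,  q_9=3·10243+2018=32747
a_10=1:  p_10=1·438125+137042=575167,  q_10=1·32747+10243=42990
…
a_12=1:  p_12=1·1013292+575167=1588459,  q_12=1·75737+42990=118727
a_13=2:  p_13=2·1588459+1013292=4190210,  q_13=2·118727+75737=313191
fundamental: x₁=4190210, y₁=313191  (since 17557859844100 − 179·98088602481 = 1)

4190210 313191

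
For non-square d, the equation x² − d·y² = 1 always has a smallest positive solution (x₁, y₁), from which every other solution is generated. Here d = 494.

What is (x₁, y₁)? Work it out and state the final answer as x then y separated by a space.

73035 3286

[22; 4,2,2,1,2,1,2,2,4,44] for √494; ℓ=10 ⇒ convergent index 9
a_0=22:  p_0=22·1+0=22,  q_0=22·0+1=1
a_1=4:  p_1=4·22+1=89,  q_1=4·1+0=4
a_2=2:  p_2=2·89+22=200,  q_2=2·4+1=9
a_3=2:  p_3=2·200+89=489,  q_3=2·9+4=22
a_4=1:  p_4=1·489+200=689,  q_4=1·22+9=31
a_5=2:  p_5=2·689+489=1867,  q_5=2·31+22=84
…
a_7=2:  p_7=2·2556+1867=6979,  q_7=2·115+84=314
a_8=2:  p_8=2·6979+2556=16514,  q_8=2·314+115=743
a_9=4:  p_9=4·16514+6979=73035,  q_9=4·743+314=3286
(x₁, y₁) = (73035, 3286);  73035² − 494·3286² = 1 ✓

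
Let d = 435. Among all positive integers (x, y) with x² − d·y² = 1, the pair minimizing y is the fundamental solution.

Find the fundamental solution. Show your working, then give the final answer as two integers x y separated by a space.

d=435: √d = [20; 1,5,1,40] (ℓ=4, even), read p_3/q_3
a_0=20:  p_0=20·1+0=20,  q_0=20·0+1=1
a_1=1:  p_1=1·20+1=21,  q_1=1·1+0=1
a_2=5:  p_2=5·21+20=125,  q_2=5·1+1=6
a_3=1:  p_3=1·125+21=146,  q_3=1·6+1=7
→ (146, 7).  Check: 146²=21316, 435·7²=21315, difference 1.

146 7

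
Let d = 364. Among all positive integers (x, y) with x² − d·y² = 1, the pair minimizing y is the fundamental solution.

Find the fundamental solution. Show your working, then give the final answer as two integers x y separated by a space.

d=364: √d = [19; 12,1,2,3,1,8,1,3,2,1,12,38] (ℓ=12, even), read p_11/q_11
k=0  a_k=19  p_k/q_k = 19/1
k=1  a_k=12  p_k/q_k = 229/12
k=2  a_k=1  p_k/q_k = 248/13
…
k=4  a_k=3  p_k/q_k = 2423/127
k=5  a_k=1  p_k/q_k = 3148/165
…
k=7  a_k=1  p_k/q_k = 30755/1612
k=8  a_k=3  p_k/q_k = 119872/6283
…
k=10  a_k=1  p_k/q_k = 390371/20461
k=11  a_k=12  p_k/q_k = 4954951/259710
→ (4954951, 259710).  Check: 4954951²=24551539412401, 364·259710²=24551539412400, difference 1.

4954951 259710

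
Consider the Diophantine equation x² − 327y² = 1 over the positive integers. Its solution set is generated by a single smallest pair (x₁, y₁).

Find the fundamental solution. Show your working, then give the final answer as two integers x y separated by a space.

217 12

d=327: √d = [18; 12,36] (ℓ=2, even), read p_1/q_1
k=0  a_k=18  p_k/q_k = 18/1
k=1  a_k=12  p_k/q_k = 217/12
fundamental: x₁=217, y₁=12  (since 47089 − 327·144 = 1)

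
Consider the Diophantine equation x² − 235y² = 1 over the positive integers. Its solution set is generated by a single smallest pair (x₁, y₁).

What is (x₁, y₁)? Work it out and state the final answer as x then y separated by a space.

d=235: √d = [15; 3,30] (ℓ=2, even), read p_1/q_1
a_0=15:  p_0=15·1+0=15,  q_0=15·0+1=1
a_1=3:  p_1=3·15+1=46,  q_1=3·1+0=3
→ (46, 3).  Check: 46²=2116, 235·3²=2115, difference 1.

46 3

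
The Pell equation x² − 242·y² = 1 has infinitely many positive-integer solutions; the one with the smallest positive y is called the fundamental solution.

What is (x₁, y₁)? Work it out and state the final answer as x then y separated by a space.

19601 1260

[15; 1,1,3,1,14,1,3,1,1,30] for √242; ℓ=10 ⇒ convergent index 9
k=0  a_k=15  p_k/q_k = 15/1
k=1  a_k=1  p_k/q_k = 16/1
…
k=3  a_k=3  p_k/q_k = 109/7
k=4  a_k=1  p_k/q_k = 140/9
…
k=6  a_k=1  p_k/q_k = 2209/142
…
k=8  a_k=1  p_k/q_k = 10905/701
k=9  a_k=1  p_k/q_k = 19601/1260
fundamental: x₁=19601, y₁=1260  (since 384199201 − 242·1587600 = 1)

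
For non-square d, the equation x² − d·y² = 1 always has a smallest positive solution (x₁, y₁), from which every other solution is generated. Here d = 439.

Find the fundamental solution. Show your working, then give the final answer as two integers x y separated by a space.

d=439: √d = [20; 1,19,1,40] (ℓ=4, even), read p_3/q_3
k=0  a_k=20  p_k/q_k = 20/1
…
k=2  a_k=19  p_k/q_k = 419/20
k=3  a_k=1  p_k/q_k = 440/21
fundamental: x₁=440, y₁=21  (since 193600 − 439·441 = 1)

440 21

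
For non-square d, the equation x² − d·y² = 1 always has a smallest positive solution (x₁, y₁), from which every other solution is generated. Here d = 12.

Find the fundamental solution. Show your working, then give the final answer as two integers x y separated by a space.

d=12: √d = [3; 2,6] (ℓ=2, even), read p_1/q_1
k=0  a_k=3  p_k/q_k = 3/1
k=1  a_k=2  p_k/q_k = 7/2
→ (7, 2).  Check: 7²=49, 12·2²=48, difference 1.

7 2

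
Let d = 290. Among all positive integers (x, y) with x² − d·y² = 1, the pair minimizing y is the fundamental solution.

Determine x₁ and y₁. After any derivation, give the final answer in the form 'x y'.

579 34

√290 → a₀=17, period (34); ℓ=1 odd so k=1
i=0: a=17 ⇒ p=17, q=1
i=1: a=34 ⇒ p=579, q=34
(x₁, y₁) = (579, 34);  579² − 290·34² = 1 ✓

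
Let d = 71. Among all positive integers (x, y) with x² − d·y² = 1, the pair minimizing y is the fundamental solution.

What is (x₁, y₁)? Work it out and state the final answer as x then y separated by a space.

3480 413

d=71: √d = [8; 2,2,1,7,1,2,2,16] (ℓ=8, even), read p_7/q_7
k=0  a_k=8  p_k/q_k = 8/1
k=1  a_k=2  p_k/q_k = 17/2
k=2  a_k=2  p_k/q_k = 42/5
k=3  a_k=1  p_k/q_k = 59/7
k=4  a_k=7  p_k/q_k = 455/54
k=5  a_k=1  p_k/q_k = 514/61
k=6  a_k=2  p_k/q_k = 1483/176
k=7  a_k=2  p_k/q_k = 3480/413
(x₁, y₁) = (3480, 413);  3480² − 71·413² = 1 ✓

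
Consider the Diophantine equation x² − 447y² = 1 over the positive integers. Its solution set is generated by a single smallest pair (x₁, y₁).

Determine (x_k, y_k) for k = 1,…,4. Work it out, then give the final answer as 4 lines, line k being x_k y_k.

148 7
43807 2072
12966724 613305
3838106497 181536208

d=447: √d = [21; 7,42] (ℓ=2, even), read p_1/q_1
step 0: (21, 1)  from 21·(1,0) + (0,1)
step 1: (148, 7)  from 7·(21,1) + (1,0)
→ (148, 7).  Check: 148²=21904, 447·7²=21903, difference 1.
(x_2, y_2) = (148·148 + 447·7·7, 148·7 + 7·148) = (43807, 2072)
(x_3, y_3) = (148·43807 + 447·7·2072, 148·2072 + 7·43807) = (12966724, 613305)
(x_4, y_4) = (148·12966724 + 447·7·613305, 148·613305 + 7·12966724) = (3838106497, 181536208)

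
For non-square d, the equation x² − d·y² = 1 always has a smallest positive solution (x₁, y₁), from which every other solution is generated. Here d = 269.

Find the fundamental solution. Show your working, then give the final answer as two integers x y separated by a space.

13449 820

√269 = [16; 2,2,32, …], period ℓ=3 (odd) → k=5
a_0=16:  p_0=16·1+0=16,  q_0=16·0+1=1
a_1=2:  p_1=2·16+1=33,  q_1=2·1+0=2
a_2=2:  p_2=2·33+16=82,  q_2=2·2+1=5
a_3=32:  p_3=32·82+33=2657,  q_3=32·5+2=162
a_4=2:  p_4=2·2657+82=5396,  q_4=2·162+5=329
a_5=2:  p_5=2·5396+2657=13449,  q_5=2·329+162=820
→ (13449, 820).  Check: 13449²=180875601, 269·820²=180875600, difference 1.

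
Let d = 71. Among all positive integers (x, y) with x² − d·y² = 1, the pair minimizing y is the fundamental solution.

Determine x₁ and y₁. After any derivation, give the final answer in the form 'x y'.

d=71: √d = [8; 2,2,1,7,1,2,2,16] (ℓ=8, even), read p_7/q_7
i=0: a=8 ⇒ p=8, q=1
…
i=6: a=2 ⇒ p=1483, q=176
i=7: a=2 ⇒ p=3480, q=413
fundamental: x₁=3480, y₁=413  (since 12110400 − 71·170569 = 1)

3480 413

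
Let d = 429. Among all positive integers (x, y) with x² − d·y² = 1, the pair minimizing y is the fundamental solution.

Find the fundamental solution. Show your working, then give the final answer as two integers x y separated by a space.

√429 = [20; 1,2,2,9,1,12,1,9,2,2,1,40, …], period ℓ=12 (even) → k=11
a_0=20:  p_0=20·1+0=20,  q_0=20·0+1=1
…
a_5=1:  p_5=1·1367+145=1512,  q_5=1·66+7=73
…
a_8=9:  p_8=9·21023+19511=208718,  q_8=9·1015+942=10077
a_9=2:  p_9=2·208718+21023=438459,  q_9=2·10077+1015=21169
a_10=2:  p_10=2·438459+208718=1085636,  q_10=2·21169+10077=52415
a_11=1:  p_11=1·1085636+438459=1524095,  q_11=1·52415+21169=73584
→ (1524095, 73584).  Check: 1524095²=2322865569025, 429·73584²=2322865569024, difference 1.

1524095 73584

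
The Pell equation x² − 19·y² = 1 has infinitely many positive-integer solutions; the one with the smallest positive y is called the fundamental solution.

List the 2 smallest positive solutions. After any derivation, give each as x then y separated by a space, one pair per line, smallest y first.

170 39
57799 13260

d=19: √d = [4; 2,1,3,1,2,8] (ℓ=6, even), read p_5/q_5
a_0=4:  p_0=4·1+0=4,  q_0=4·0+1=1
…
a_4=1:  p_4=1·48+13=61,  q_4=1·11+3=14
a_5=2:  p_5=2·61+48=170,  q_5=2·14+11=39
(x₁, y₁) = (170, 39);  170² − 19·39² = 1 ✓
k=2:  x_2 = 170·170+19·39·39 = 57799,  y_2 = 170·39+39·170 = 13260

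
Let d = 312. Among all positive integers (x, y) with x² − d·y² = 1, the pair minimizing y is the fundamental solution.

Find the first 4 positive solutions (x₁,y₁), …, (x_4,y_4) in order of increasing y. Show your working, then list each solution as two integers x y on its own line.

53 3
5617 318
595349 33705
63101377 3572412

[17; 1,1,1,34] for √312; ℓ=4 ⇒ convergent index 3
step 0: (17, 1)  from 17·(1,0) + (0,1)
step 1: (18, 1)  from 1·(17,1) + (1,0)
step 2: (35, 2)  from 1·(18,1) + (17,1)
step 3: (53, 3)  from 1·(35,2) + (18,1)
(x₁, y₁) = (53, 3);  53² − 312·3² = 1 ✓
(53+3√312)^2 = 5617 + 318√312
(53+3√312)^3 = 595349 + 33705√312
(53+3√312)^4 = 63101377 + 3572412√312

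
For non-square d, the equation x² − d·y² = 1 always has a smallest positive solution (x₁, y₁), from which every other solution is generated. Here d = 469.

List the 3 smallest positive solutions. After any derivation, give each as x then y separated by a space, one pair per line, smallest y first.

d=469: √d = [21; 1,1,1,10,6,10,1,1,1,42] (ℓ=10, even), read p_9/q_9
a_0=21:  p_0=21·1+0=21,  q_0=21·0+1=1
…
a_2=1:  p_2=1·22+21=43,  q_2=1·1+1=2
a_3=1:  p_3=1·43+22=65,  q_3=1·2+1=3
…
a_7=1:  p_7=1·42923+4223=47146,  q_7=1·1982+195=2177
a_8=1:  p_8=1·47146+42923=90069,  q_8=1·2177+1982=4159
a_9=1:  p_9=1·90069+47146=137215,  q_9=1·4159+2177=6336
(x₁, y₁) = (137215, 6336);  137215² − 469·6336² = 1 ✓
(x_2, y_2) = (137215·137215 + 469·6336·6336, 137215·6336 + 6336·137215) = (37655912449, 1738788480)
(x_3, y_3) = (137215·37655912449 + 469·6336·1738788480, 137215·1738788480 + 6336·37655912449) = (10333912053241855, 477175722560064)

137215 6336
37655912449 1738788480
10333912053241855 477175722560064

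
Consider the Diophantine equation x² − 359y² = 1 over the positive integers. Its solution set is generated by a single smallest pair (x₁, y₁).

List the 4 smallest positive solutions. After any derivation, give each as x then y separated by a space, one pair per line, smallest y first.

360 19
259199 13680
186622920 9849581
134368243201 7091684640

d=359: √d = [18; 1,17,1,36] (ℓ=4, even), read p_3/q_3
a_0=18:  p_0=18·1+0=18,  q_0=18·0+1=1
a_1=1:  p_1=1·18+1=19,  q_1=1·1+0=1
a_2=17:  p_2=17·19+18=341,  q_2=17·1+1=18
a_3=1:  p_3=1·341+19=360,  q_3=1·18+1=19
(x₁, y₁) = (360, 19);  360² − 359·19² = 1 ✓
n=2: (360,19)∘(360,19) = (360·360+359·19·19, 360·19+19·360) = (259199,13680)
n=3: (259199,13680)∘(360,19) = (360·259199+359·19·13680, 360·13680+19·259199) = (186622920,9849581)
n=4: (186622920,9849581)∘(360,19) = (360·186622920+359·19·9849581, 360·9849581+19·186622920) = (134368243201,7091684640)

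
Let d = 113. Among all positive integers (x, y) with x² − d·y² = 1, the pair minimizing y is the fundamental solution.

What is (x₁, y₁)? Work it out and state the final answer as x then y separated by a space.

1204353 113296

√113 → a₀=10, period (1,1,1,2,2,1,1,1,20); ℓ=9 odd so k=17
i=0: a=10 ⇒ p=10, q=1
i=1: a=1 ⇒ p=11, q=1
…
i=3: a=1 ⇒ p=32, q=3
…
i=5: a=2 ⇒ p=202, q=19
i=6: a=1 ⇒ p=287, q=27
i=7: a=1 ⇒ p=489, q=46
…
i=9: a=20 ⇒ p=16009, q=1506
i=10: a=1 ⇒ p=16785, q=1579
i=11: a=1 ⇒ p=32794, q=3085
i=12: a=1 ⇒ p=49579, q=4664
i=13: a=2 ⇒ p=131952, q=12413
i=14: a=2 ⇒ p=313483, q=29490
i=15: a=1 ⇒ p=445435, q=41903
i=16: a=1 ⇒ p=758918, q=71393
i=17: a=1 ⇒ p=1204353, q=113296
fundamental: x₁=1204353, y₁=113296  (since 1450466148609 − 113·12835983616 = 1)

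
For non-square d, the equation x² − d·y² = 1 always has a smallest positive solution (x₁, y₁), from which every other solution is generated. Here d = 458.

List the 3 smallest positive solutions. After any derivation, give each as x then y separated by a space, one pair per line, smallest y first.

22899 1070
1048728401 49003860
48029663286099 2244278779210

d=458: √d = [21; 2,2,42] (ℓ=3, odd), read p_5/q_5
a_0=21:  p_0=21·1+0=21,  q_0=21·0+1=1
…
a_2=2:  p_2=2·43+21=107,  q_2=2·2+1=5
a_3=42:  p_3=42·107+43=4537,  q_3=42·5+2=212
a_4=2:  p_4=2·4537+107=9181,  q_4=2·212+5=429
a_5=2:  p_5=2·9181+4537=22899,  q_5=2·429+212=1070
fundamental: x₁=22899, y₁=1070  (since 524364201 − 458·1144900 = 1)
(x_2, y_2) = (22899·22899 + 458·1070·1070, 22899·1070 + 1070·22899) = (1048728401, 49003860)
(x_3, y_3) = (22899·1048728401 + 458·1070·49003860, 22899·49003860 + 1070·1048728401) = (48029663286099, 2244278779210)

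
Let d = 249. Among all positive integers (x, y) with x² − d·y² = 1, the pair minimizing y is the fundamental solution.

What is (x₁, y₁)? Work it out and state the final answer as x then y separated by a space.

√249 → a₀=15, period (1,3,1,1,5,…,3,1,30); ℓ=16 even so k=15
step 0: (15, 1)  from 15·(1,0) + (0,1)
step 1: (16, 1)  from 1·(15,1) + (1,0)
…
step 4: (142, 9)  from 1·(79,5) + (63,4)
…
step 6: (931, 59)  from 1·(789,50) + (142,9)
step 7: (3582, 227)  from 3·(931,59) + (789,50)
step 8: (36751, 2329)  from 10·(3582,227) + (931,59)
step 9: (113835, 7214)  from 3·(36751,2329) + (3582,227)
step 10: (150586, 9543)  from 1·(113835,7214) + (36751,2329)
…
step 12: (1017351, 64472)  from 1·(866765,54929) + (150586,9543)
…
step 14: (6669699, 422675)  from 3·(1884116,119401) + (1017351,64472)
step 15: (8553815, 542076)  from 1·(6669699,422675) + (1884116,119401)
→ (8553815, 542076).  Check: 8553815²=73167751054225, 249·542076²=73167751054224, difference 1.

8553815 542076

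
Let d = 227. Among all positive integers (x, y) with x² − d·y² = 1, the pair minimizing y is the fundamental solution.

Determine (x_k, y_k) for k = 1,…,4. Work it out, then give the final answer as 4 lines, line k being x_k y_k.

226 15
102151 6780
46172026 3064545
20869653601 1385167560

√227 → a₀=15, period (15,30); ℓ=2 even so k=1
i=0: a=15 ⇒ p=15, q=1
i=1: a=15 ⇒ p=226, q=15
fundamental: x₁=226, y₁=15  (since 51076 − 227·225 = 1)
n=2: (226,15)∘(226,15) = (226·226+227·15·15, 226·15+15·226) = (102151,6780)
n=3: (102151,6780)∘(226,15) = (226·102151+227·15·6780, 226·6780+15·102151) = (46172026,3064545)
n=4: (46172026,3064545)∘(226,15) = (226·46172026+227·15·3064545, 226·3064545+15·46172026) = (20869653601,1385167560)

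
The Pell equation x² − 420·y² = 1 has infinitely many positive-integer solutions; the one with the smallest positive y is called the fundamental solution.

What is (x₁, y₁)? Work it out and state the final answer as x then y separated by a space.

√420 = [20; 2,40, …], period ℓ=2 (even) → k=1
step 0: (20, 1)  from 20·(1,0) + (0,1)
step 1: (41, 2)  from 2·(20,1) + (1,0)
→ (41, 2).  Check: 41²=1681, 420·2²=1680, difference 1.

41 2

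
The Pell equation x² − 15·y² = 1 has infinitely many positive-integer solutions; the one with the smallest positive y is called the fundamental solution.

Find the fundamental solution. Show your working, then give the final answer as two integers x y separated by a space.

4 1

√15 = [3; 1,6, …], period ℓ=2 (even) → k=1
k=0  a_k=3  p_k/q_k = 3/1
k=1  a_k=1  p_k/q_k = 4/1
(x₁, y₁) = (4, 1);  4² − 15·1² = 1 ✓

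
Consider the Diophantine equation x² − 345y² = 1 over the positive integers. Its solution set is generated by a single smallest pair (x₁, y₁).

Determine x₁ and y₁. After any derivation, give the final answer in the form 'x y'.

[18; 1,1,2,1,6,1,2,1,1,36] for √345; ℓ=10 ⇒ convergent index 9
a_0=18:  p_0=18·1+0=18,  q_0=18·0+1=1
a_1=1:  p_1=1·18+1=19,  q_1=1·1+0=1
a_2=1:  p_2=1·19+18=37,  q_2=1·1+1=2
a_3=2:  p_3=2·37+19=93,  q_3=2·2+1=5
a_4=1:  p_4=1·93+37=130,  q_4=1·5+2=7
a_5=6:  p_5=6·130+93=873,  q_5=6·7+5=47
a_6=1:  p_6=1·873+130=1003,  q_6=1·47+7=54
a_7=2:  p_7=2·1003+873=2879,  q_7=2·54+47=155
a_8=1:  p_8=1·2879+1003=3882,  q_8=1·155+54=209
a_9=1:  p_9=1·3882+2879=6761,  q_9=1·209+155=364
fundamental: x₁=6761, y₁=364  (since 45711121 − 345·132496 = 1)

6761 364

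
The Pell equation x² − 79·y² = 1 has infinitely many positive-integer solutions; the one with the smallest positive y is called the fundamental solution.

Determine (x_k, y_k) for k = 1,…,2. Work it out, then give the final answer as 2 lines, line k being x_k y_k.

√79 → a₀=8, period (1,7,1,16); ℓ=4 even so k=3
i=0: a=8 ⇒ p=8, q=1
i=1: a=1 ⇒ p=9, q=1
i=2: a=7 ⇒ p=71, q=8
i=3: a=1 ⇒ p=80, q=9
→ (80, 9).  Check: 80²=6400, 79·9²=6399, difference 1.
n=2: (80,9)∘(80,9) = (80·80+79·9·9, 80·9+9·80) = (12799,1440)

80 9
12799 1440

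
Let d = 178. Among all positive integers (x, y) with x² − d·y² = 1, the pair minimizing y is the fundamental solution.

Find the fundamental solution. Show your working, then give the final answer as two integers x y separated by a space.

d=178: √d = [13; 2,1,12,1,2,26] (ℓ=6, even), read p_5/q_5
k=0  a_k=13  p_k/q_k = 13/1
…
k=4  a_k=1  p_k/q_k = 547/41
k=5  a_k=2  p_k/q_k = 1601/120
(x₁, y₁) = (1601, 120);  1601² − 178·120² = 1 ✓

1601 120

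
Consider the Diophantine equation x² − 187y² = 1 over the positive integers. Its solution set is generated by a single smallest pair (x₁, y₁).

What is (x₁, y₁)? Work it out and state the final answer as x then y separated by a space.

[13; 1,2,13,2,1,26] for √187; ℓ=6 ⇒ convergent index 5
step 0: (13, 1)  from 13·(1,0) + (0,1)
…
step 2: (41, 3)  from 2·(14,1) + (13,1)
step 3: (547, 40)  from 13·(41,3) + (14,1)
step 4: (1135, 83)  from 2·(547,40) + (41,3)
step 5: (1682, 123)  from 1·(1135,83) + (547,40)
(x₁, y₁) = (1682, 123);  1682² − 187·123² = 1 ✓

1682 123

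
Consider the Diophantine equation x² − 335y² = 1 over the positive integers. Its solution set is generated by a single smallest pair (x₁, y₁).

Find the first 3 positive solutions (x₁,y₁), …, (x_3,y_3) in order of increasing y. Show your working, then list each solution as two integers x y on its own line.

604 33
729631 39864
881393644 48155679

√335 = [18; 3,3,3,36, …], period ℓ=4 (even) → k=3
a_0=18:  p_0=18·1+0=18,  q_0=18·0+1=1
…
a_2=3:  p_2=3·55+18=183,  q_2=3·3+1=10
a_3=3:  p_3=3·183+55=604,  q_3=3·10+3=33
fundamental: x₁=604, y₁=33  (since 364816 − 335·1089 = 1)
(604+33√335)^2 = 729631 + 39864√335
(604+33√335)^3 = 881393644 + 48155679√335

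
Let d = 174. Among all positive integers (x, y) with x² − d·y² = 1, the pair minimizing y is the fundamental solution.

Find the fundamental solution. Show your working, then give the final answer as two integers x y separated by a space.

1451 110

√174 → a₀=13, period (5,4,5,26); ℓ=4 even so k=3
k=0  a_k=13  p_k/q_k = 13/1
k=1  a_k=5  p_k/q_k = 66/5
k=2  a_k=4  p_k/q_k = 277/21
k=3  a_k=5  p_k/q_k = 1451/110
fundamental: x₁=1451, y₁=110  (since 2105401 − 174·12100 = 1)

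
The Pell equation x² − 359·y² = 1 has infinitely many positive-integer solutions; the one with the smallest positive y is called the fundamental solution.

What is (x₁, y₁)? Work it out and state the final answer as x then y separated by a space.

[18; 1,17,1,36] for √359; ℓ=4 ⇒ convergent index 3
k=0  a_k=18  p_k/q_k = 18/1
k=1  a_k=1  p_k/q_k = 19/1
k=2  a_k=17  p_k/q_k = 341/18
k=3  a_k=1  p_k/q_k = 360/19
→ (360, 19).  Check: 360²=129600, 359·19²=129599, difference 1.

360 19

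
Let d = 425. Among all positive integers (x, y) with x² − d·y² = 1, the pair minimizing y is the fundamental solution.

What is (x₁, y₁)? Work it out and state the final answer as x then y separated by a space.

d=425: √d = [20; 1,1,1,1,1,1,40] (ℓ=7, odd), read p_13/q_13
k=0  a_k=20  p_k/q_k = 20/1
k=1  a_k=1  p_k/q_k = 21/1
…
k=3  a_k=1  p_k/q_k = 62/3
k=4  a_k=1  p_k/q_k = 103/5
k=5  a_k=1  p_k/q_k = 165/8
k=6  a_k=1  p_k/q_k = 268/13
k=7  a_k=40  p_k/q_k = 10885/528
…
k=9  a_k=1  p_k/q_k = 22038/1069
…
k=12  a_k=1  p_k/q_k = 88420/4289
k=13  a_k=1  p_k/q_k = 143649/6968
(x₁, y₁) = (143649, 6968);  143649² − 425·6968² = 1 ✓

143649 6968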